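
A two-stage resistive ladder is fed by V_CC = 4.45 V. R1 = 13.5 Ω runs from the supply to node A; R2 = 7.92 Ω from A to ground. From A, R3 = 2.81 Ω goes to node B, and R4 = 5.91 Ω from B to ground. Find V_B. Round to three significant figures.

Looking into the second stage from A: R3 + R4 = 8.720 Ω appears in parallel with R2.
Effective lower resistance at A: R2 ‖ 8.720 = 4.150 Ω.
V_A = 4.45 × 4.150/(13.5 + 4.150) = 1.046 V.
V_B = V_A × 0.6778 = 0.7092 V.

V_B ≈ 0.709 V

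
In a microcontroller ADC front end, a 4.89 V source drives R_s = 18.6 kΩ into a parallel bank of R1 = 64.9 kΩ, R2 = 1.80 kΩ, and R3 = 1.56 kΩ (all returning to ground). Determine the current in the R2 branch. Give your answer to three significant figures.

Equivalent of the parallel group: R_p = 0.8251 kΩ.
V_A by voltage divider: V_A = 4.89 × 0.8251/(18.6 + 0.8251) = 0.2077 V.
Branch current I = V_A/R2 = 0.2077/1.80 = 0.1154 mA.
(Check via current divider: I_total = 0.2517 mA; share G_k/ΣG = 0.4584 → same result.)

I ≈ 0.115 mA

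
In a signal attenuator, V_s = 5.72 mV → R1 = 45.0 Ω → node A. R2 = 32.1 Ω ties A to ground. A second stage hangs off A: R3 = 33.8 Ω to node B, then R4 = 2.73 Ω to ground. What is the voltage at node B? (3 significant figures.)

V_B ≈ 0.118 mV

The second stage (R3 + R4 = 36.53 Ω) loads node A in parallel with R2.
Effective lower resistance at A: R2 ‖ 36.53 = 17.09 Ω.
First divider: V_A = V_s · 17.09/(45.0 + 17.09) = 1.574 mV.
Then the unloaded second divider: V_B = V_A × R4/(R3+R4) = 1.574 × 0.07473 = 0.1176 mV.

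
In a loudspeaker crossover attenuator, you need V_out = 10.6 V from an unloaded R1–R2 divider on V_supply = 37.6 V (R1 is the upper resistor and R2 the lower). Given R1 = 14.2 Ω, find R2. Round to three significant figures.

R2 ≈ 5.57 Ω

V_out/V_supply = R2/(R1+R2) = 0.2819.
R2 = R1 · 0.2819/(1 − 0.2819) = 5.575 Ω.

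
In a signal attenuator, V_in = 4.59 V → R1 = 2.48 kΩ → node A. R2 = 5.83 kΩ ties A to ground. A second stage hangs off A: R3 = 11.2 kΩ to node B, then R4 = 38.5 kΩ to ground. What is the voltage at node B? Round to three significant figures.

V_B ≈ 2.41 V

Node A sees R2 in parallel with the series input of stage 2, R3 + R4 = 49.70 kΩ.
R2 ‖ (R3+R4) = 5.218 kΩ.
First divider: V_A = V_in · 5.218/(2.48 + 5.218) = 3.111 V.
V_B = V_A × 0.7746 = 2.410 V.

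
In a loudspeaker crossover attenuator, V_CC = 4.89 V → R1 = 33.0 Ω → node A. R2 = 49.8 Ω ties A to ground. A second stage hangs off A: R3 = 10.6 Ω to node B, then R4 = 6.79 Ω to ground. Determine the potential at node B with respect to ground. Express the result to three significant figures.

Looking into the second stage from A: R3 + R4 = 17.39 Ω appears in parallel with R2.
R2 ‖ (R3+R4) = 12.89 Ω.
V_A = 4.89 × 12.89/(33.0 + 12.89) = 1.373 V.
Stage 2 is unloaded, so V_B = V_A · R4/(R3+R4) = 1.373 × 6.79/17.39 = 0.5363 V.

V_B ≈ 0.536 V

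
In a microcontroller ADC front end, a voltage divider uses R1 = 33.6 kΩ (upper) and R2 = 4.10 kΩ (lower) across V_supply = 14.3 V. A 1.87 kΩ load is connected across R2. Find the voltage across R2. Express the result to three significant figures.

V_out ≈ 0.526 V

R2 ‖ R_L = (4.10 × 1.87)/(4.10 + 1.87) = 1.284 kΩ.
Now apply the divider: V_out = 14.3 × 0.03681 = 0.5265 V.
(Unloaded it would be 1.56 V; the load pulls it down.)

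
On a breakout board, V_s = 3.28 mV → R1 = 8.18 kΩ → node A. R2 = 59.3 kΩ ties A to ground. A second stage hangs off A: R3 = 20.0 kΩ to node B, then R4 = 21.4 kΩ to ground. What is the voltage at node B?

The second stage (R3 + R4 = 41.40 kΩ) loads node A in parallel with R2.
Effective lower resistance at A: R2 ‖ 41.40 = 24.38 kΩ.
So V_A = 3.28 × 0.7488 = 2.456 mV.
V_B = V_A × 0.5169 = 1.270 mV.

V_B ≈ 1.27 mV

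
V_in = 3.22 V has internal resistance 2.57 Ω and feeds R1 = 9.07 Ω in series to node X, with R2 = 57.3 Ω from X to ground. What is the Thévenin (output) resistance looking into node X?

R_th ≈ 9.67 Ω

R1' = 2.57 + 9.07 = 11.64 Ω (source resistance + R1).
With V_in suppressed (replaced by a short), R_th = R1' ‖ R2 = (11.64 × 57.3)/(11.64 + 57.3) = 9.675 Ω.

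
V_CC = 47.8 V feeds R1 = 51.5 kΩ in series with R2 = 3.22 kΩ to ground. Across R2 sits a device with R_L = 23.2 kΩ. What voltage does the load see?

V_out ≈ 2.49 V

R2 ‖ R_L = (3.22 × 23.2)/(3.22 + 23.2) = 2.828 kΩ.
Now apply the divider: V_out = 47.8 × 0.05205 = 2.488 V.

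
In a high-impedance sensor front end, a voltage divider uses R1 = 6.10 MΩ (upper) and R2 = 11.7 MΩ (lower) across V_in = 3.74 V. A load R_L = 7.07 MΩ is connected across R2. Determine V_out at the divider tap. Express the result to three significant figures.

First combine the lower leg with the load: R2 ‖ R_L = 4.407 MΩ.
Then V_out = V_in · R2'/(R1 + R2') = 3.74 × 4.407/10.51 = 1.569 V.

V_out ≈ 1.57 V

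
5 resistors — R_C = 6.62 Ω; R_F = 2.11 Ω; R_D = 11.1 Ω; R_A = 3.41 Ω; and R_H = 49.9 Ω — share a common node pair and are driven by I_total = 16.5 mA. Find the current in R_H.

ΣG = 1/6.62 + 1/2.11 + 1/11.1 + 1/3.41 + 1/49.9 = 1.028.
Current divider: I(R_H) = I_total · G_k/ΣG = 16.5 × (0.02004/1.028) = 16.5 × 0.01949 = 0.3215 mA.

I ≈ 0.322 mA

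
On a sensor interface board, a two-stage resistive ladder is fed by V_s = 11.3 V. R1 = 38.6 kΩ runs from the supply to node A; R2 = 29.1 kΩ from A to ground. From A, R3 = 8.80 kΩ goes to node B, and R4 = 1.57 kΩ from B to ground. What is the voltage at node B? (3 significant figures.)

Node A sees R2 in parallel with the series input of stage 2, R3 + R4 = 10.37 kΩ.
Effective lower resistance at A: R2 ‖ 10.37 = 7.645 kΩ.
First divider: V_A = V_s · 7.645/(38.6 + 7.645) = 1.868 V.
Then the unloaded second divider: V_B = V_A × R4/(R3+R4) = 1.868 × 0.1514 = 0.2828 V.

V_B ≈ 0.283 V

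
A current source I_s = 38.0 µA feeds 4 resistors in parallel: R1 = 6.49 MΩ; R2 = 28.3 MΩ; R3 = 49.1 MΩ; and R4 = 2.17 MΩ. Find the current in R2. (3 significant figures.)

Conductances: ΣG = 1/6.49 + 1/28.3 + 1/49.1 + 1/2.17 = 0.6706 (1/MΩ).
By the current-divider rule, I = I_s · G_k/ΣG = 38.0 × 0.05269 = 2.002 µA.

I ≈ 2.00 µA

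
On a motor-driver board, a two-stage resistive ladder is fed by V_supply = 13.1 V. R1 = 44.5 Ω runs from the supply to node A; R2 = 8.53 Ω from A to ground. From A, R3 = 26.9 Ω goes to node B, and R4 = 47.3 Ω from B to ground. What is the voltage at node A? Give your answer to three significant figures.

The second stage (R3 + R4 = 74.20 Ω) loads node A in parallel with R2.
Effective lower resistance at A: R2 ‖ 74.20 = 7.651 Ω.
First divider: V_A = V_supply · 7.651/(44.5 + 7.651) = 1.922 V.

V_A ≈ 1.92 V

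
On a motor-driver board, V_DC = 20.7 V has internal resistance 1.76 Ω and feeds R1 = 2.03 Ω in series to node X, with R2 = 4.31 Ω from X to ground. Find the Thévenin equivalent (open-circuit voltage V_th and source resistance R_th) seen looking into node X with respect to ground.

V_th ≈ 11.0 V, R_th ≈ 2.02 Ω

R1' = 1.76 + 2.03 = 3.790 Ω (source resistance + R1).
Open-circuit (no load on X): V_th = V_DC · R2/(R1' + R2) = 20.7 × 4.31/(3.790 + 4.31) = 11.01 V.
With V_DC suppressed (replaced by a short), R_th = R1' ‖ R2 = (3.790 × 4.31)/(3.790 + 4.31) = 2.017 Ω.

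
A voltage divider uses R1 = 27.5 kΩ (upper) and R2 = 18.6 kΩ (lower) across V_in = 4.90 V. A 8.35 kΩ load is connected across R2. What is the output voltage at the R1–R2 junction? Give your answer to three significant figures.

V_out ≈ 0.849 V

The load sits in parallel with R2, giving an effective lower resistance R2' = R2·R_L/(R2+R_L) = 5.763 kΩ.
Then V_out = V_in · R2'/(R1 + R2') = 4.90 × 5.763/33.26 = 0.8489 V.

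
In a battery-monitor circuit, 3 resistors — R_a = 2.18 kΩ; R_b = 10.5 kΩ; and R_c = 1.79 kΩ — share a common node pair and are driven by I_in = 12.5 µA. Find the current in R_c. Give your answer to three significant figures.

Conductances: ΣG = 1/2.18 + 1/10.5 + 1/1.79 = 1.113 (1/kΩ).
R_c takes the fraction G_k/ΣG = 0.5587/1.113 = 0.5021, so I = 12.5 × 0.5021 = 6.276 µA.

I ≈ 6.28 µA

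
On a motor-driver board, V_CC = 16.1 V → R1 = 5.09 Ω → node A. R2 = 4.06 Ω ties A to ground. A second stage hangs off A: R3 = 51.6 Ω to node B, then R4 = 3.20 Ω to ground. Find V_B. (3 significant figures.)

V_B ≈ 0.401 V

Node A sees R2 in parallel with the series input of stage 2, R3 + R4 = 54.80 Ω.
R2 ‖ (R3+R4) = 3.780 Ω.
So V_A = 16.1 × 0.4262 = 6.861 V.
Then the unloaded second divider: V_B = V_A × R4/(R3+R4) = 6.861 × 0.05839 = 0.4006 V.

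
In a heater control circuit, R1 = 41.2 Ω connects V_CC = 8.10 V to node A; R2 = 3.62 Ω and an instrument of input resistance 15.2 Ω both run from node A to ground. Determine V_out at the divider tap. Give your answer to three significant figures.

The load sits in parallel with R2, giving an effective lower resistance R2' = R2·R_L/(R2+R_L) = 2.924 Ω.
Then V_out = V_CC · R2'/(R1 + R2') = 8.10 × 2.924/44.12 = 0.5367 V.
(Unloaded it would be 0.654 V; the load pulls it down.)

V_out ≈ 0.537 V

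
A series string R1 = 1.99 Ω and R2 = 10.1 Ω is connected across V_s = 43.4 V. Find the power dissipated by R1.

The common current is I = 43.4/12.09 = 3.590 A.
P = I²R = 12.89 × 1.99 = 25.64 W.

P ≈ 25.6 W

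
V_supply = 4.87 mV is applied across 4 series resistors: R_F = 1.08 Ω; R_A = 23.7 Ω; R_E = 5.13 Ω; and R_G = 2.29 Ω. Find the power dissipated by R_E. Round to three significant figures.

P ≈ 0.117 µW

ΣR = 32.20 Ω → I = 4.87/32.20 = 0.1512 mA.
V(R_E) = I·R = 0.7759 mV; P = V·I = 0.7759 × 0.1512 = 0.1173 µW.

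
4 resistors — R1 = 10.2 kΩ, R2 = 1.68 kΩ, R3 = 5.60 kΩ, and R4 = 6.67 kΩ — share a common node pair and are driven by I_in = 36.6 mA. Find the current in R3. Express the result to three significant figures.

I ≈ 6.40 mA

Total conductance ΣG = 1/10.2 + 1/1.68 + 1/5.60 + 1/6.67 = 1.022 (units of 1/kΩ).
R3 takes the fraction G_k/ΣG = 0.1786/1.022 = 0.1748, so I = 36.6 × 0.1748 = 6.396 mA.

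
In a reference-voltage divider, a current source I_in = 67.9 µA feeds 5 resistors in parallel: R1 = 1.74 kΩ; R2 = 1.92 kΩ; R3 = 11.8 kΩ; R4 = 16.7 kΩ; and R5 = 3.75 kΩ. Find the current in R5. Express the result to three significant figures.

ΣG = 1/1.74 + 1/1.92 + 1/11.8 + 1/16.7 + 1/3.75 = 1.507.
By the current-divider rule, I = I_in · G_k/ΣG = 67.9 × 0.1770 = 12.02 µA.

I ≈ 12.0 µA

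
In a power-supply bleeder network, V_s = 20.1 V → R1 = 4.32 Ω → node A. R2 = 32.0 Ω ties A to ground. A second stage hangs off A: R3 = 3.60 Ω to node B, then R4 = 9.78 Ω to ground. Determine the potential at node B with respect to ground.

V_B ≈ 10.1 V

Looking into the second stage from A: R3 + R4 = 13.38 Ω appears in parallel with R2.
Effective lower resistance at A: R2 ‖ 13.38 = 9.435 Ω.
So V_A = 20.1 × 0.6859 = 13.79 V.
V_B = V_A × 0.7309 = 10.08 V.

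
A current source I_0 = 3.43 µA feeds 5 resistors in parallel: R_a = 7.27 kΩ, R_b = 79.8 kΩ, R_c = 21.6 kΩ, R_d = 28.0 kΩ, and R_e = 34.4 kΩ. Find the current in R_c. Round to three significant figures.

Conductances: ΣG = 1/7.27 + 1/79.8 + 1/21.6 + 1/28.0 + 1/34.4 = 0.2612 (1/kΩ).
Current divider: I(R_c) = I_0 · G_k/ΣG = 3.43 × (0.04630/0.2612) = 3.43 × 0.1773 = 0.6080 µA.

I ≈ 0.608 µA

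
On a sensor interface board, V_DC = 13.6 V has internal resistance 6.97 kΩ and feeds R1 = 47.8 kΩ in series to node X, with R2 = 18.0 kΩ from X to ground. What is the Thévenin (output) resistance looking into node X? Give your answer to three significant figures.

R1' = 6.97 + 47.8 = 54.77 kΩ (source resistance + R1).
With V_DC suppressed (replaced by a short), R_th = R1' ‖ R2 = (54.77 × 18.0)/(54.77 + 18.0) = 13.55 kΩ.

R_th ≈ 13.5 kΩ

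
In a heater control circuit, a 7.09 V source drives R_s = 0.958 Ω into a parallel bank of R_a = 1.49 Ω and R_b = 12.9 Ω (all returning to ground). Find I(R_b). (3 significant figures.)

Equivalent of the parallel group: R_p = 1.336 Ω.
V_A = 7.09 × 1.336/2.294 = 4.129 V.
I(R_b) = V_A / R_b = 4.129/12.9 = 0.3201 A.

I ≈ 0.320 A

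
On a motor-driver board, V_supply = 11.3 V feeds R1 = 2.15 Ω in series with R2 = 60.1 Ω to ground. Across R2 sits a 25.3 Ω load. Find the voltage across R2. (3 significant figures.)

The load sits in parallel with R2, giving an effective lower resistance R2' = R2·R_L/(R2+R_L) = 17.80 Ω.
Voltage divider with the loaded lower leg: V_out = 11.3 × 17.80/(2.15 + 17.80) = 11.3 × 0.8923 = 10.08 V.

V_out ≈ 10.1 V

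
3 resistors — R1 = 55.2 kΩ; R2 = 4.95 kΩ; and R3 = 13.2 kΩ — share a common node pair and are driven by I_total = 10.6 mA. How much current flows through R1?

Conductances: ΣG = 1/55.2 + 1/4.95 + 1/13.2 = 0.2959 (1/kΩ).
By the current-divider rule, I = I_total · G_k/ΣG = 10.6 × 0.06122 = 0.6490 mA.

I ≈ 0.649 mA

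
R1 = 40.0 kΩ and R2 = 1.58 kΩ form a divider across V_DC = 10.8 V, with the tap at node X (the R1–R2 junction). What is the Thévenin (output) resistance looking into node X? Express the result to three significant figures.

Looking into X with the source shorted: R_th = R1·R2/(R1+R2) = 40.00 × 1.58/41.58 = 1.520 kΩ.

R_th ≈ 1.52 kΩ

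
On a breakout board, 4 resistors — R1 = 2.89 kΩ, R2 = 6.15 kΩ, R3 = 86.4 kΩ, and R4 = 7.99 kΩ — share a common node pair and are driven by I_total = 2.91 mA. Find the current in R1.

ΣG = 1/2.89 + 1/6.15 + 1/86.4 + 1/7.99 = 0.6454.
By the current-divider rule, I = I_total · G_k/ΣG = 2.91 × 0.5362 = 1.560 mA.

I ≈ 1.56 mA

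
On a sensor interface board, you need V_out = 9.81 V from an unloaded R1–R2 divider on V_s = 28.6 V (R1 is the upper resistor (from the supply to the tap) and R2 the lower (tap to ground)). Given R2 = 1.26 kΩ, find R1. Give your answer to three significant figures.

V_out/V_s = R2/(R1+R2) = 0.3430.
So R1 = R2 · (V_s/V_out − 1) = 1.26 × (28.6/9.81 − 1) = 1.26 × 1.915 = 2.413 kΩ.

R1 ≈ 2.41 kΩ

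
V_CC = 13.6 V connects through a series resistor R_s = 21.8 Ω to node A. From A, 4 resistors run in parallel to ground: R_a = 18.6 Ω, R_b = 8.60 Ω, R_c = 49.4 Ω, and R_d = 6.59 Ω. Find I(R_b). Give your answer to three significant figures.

Parallel bank: R_p = 1/(1/18.6 + 1/8.60 + 1/49.4 + 1/6.59) = 2.924 Ω.
V_A by voltage divider: V_A = 13.6 × 2.924/(21.8 + 2.924) = 1.608 V.
I(R_b) = V_A / R_b = 1.608/8.60 = 0.1870 A.
(Check via current divider: I_total = 0.5501 A; share G_k/ΣG = 0.3400 → same result.)

I ≈ 0.187 A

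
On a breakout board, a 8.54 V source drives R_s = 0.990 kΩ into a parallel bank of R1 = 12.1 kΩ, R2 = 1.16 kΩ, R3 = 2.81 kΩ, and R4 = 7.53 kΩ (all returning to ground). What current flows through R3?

I ≈ 1.26 mA

Parallel bank: R_p = 1/(1/12.1 + 1/1.16 + 1/2.81 + 1/7.53) = 0.6976 kΩ.
V_A by voltage divider: V_A = 8.54 × 0.6976/(0.990 + 0.6976) = 3.530 V.
Branch current I = V_A/R3 = 3.530/2.81 = 1.256 mA.
(Check via current divider: I_total = 5.060 mA; share G_k/ΣG = 0.2483 → same result.)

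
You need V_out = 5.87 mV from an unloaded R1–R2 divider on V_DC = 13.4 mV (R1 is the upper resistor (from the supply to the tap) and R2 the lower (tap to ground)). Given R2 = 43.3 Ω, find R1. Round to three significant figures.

The divider ratio is R2/(R1+R2) = 5.87/13.4 = 0.4381.
Rearranging, R1 = R2·(1−k)/k = 43.3 × 1.283 = 55.54 Ω.

R1 ≈ 55.5 Ω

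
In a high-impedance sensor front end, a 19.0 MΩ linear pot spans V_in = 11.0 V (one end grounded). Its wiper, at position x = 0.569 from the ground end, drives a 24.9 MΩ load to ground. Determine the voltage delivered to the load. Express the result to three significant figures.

V_out ≈ 5.27 V

Split the track: R_lower = x·R_p = 10.81 MΩ, R_upper = (1−x)·R_p = 8.189 MΩ.
R_L loads the lower segment: effective lower R = 7.538 MΩ.
V_out = 11.0 × 7.538/(8.189 + 7.538) = 5.272 V.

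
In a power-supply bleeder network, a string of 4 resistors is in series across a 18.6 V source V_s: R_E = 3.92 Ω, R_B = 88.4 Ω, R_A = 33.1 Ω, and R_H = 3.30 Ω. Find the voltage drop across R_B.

Total series resistance ΣR = 3.92 + 88.4 + 33.1 + 3.30 = 128.7 Ω.
V = V_s · R/ΣR = 18.6 × 0.6868 = 12.77 V.

V ≈ 12.8 V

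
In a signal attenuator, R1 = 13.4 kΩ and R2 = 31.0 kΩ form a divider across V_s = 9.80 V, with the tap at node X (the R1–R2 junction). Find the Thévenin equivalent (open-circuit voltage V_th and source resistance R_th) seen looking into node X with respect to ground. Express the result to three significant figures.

V_th ≈ 6.84 V, R_th ≈ 9.36 kΩ

V_th is the unloaded tap voltage: V_s · R2/(R1+R2) = 9.80 × 0.6982 = 6.842 V.
With V_s suppressed (replaced by a short), R_th = R1 ‖ R2 = (13.40 × 31.0)/(13.40 + 31.0) = 9.356 kΩ.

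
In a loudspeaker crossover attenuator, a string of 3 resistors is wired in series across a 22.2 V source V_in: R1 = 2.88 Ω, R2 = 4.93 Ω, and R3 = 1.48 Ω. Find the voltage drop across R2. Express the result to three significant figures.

ΣR = 2.88 + 4.93 + 1.48 = 9.290 Ω.
V = V_in · R/ΣR = 22.2 × 0.5307 = 11.78 V.

V ≈ 11.8 V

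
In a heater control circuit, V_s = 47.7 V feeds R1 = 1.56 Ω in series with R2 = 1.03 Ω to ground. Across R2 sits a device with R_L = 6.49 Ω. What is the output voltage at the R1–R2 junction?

V_out ≈ 17.3 V

The load sits in parallel with R2, giving an effective lower resistance R2' = R2·R_L/(R2+R_L) = 0.8889 Ω.
Now apply the divider: V_out = 47.7 × 0.3630 = 17.31 V.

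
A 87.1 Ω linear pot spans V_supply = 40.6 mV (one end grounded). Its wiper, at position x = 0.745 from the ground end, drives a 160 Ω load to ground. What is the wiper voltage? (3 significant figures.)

Lower segment x·R_p = 64.89 Ω; upper segment (1−x)·R_p = 22.21 Ω.
(x·R_p) ‖ R_L = 46.17 Ω.
V_out = 40.6 × 46.17/(22.21 + 46.17) = 27.41 mV.

V_out ≈ 27.4 mV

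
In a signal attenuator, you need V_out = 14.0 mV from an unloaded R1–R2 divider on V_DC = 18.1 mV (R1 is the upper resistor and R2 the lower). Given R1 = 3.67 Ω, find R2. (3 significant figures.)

Required fraction k = V_out/V_DC = 0.7735.
Rearranging, R2 = R1·k/(1−k) = 3.67 × 3.415 = 12.53 Ω.

R2 ≈ 12.5 Ω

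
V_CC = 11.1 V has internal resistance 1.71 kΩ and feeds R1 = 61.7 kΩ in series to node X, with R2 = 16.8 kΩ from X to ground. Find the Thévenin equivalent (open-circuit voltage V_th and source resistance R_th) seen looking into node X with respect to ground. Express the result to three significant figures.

R1' = 1.71 + 61.7 = 63.41 kΩ (source resistance + R1).
With X open, the divider is unloaded: V_th = 11.1 × 16.8/80.21 = 2.325 V.
Zeroing V_CC shorts the top of R1' to ground, so R_th = R1' ‖ R2 = 13.28 kΩ.

V_th ≈ 2.32 V, R_th ≈ 13.3 kΩ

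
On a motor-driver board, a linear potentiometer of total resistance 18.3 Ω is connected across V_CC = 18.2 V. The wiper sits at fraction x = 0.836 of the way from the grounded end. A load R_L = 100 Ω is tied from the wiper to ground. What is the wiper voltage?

Split the track: R_lower = x·R_p = 15.30 Ω, R_upper = (1−x)·R_p = 3.001 Ω.
R_L loads the lower segment: effective lower R = 13.27 Ω.
Then V_out = V_CC · 13.27/(3.001 + 13.27) = 14.84 V.

V_out ≈ 14.8 V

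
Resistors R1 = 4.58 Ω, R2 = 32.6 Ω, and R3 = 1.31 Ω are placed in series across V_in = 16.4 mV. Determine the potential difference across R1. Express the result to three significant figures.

V ≈ 1.95 mV

Series total: ΣR = 4.58 + 32.6 + 1.31 = 38.49 Ω.
V = V_in · R/ΣR = 16.4 × 0.1190 = 1.951 mV.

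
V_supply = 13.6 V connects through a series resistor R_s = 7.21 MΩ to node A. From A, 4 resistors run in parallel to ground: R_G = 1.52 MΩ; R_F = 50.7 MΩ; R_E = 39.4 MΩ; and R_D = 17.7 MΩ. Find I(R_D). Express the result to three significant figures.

I ≈ 0.119 µA

Parallel bank: R_p = 1/(1/1.52 + 1/50.7 + 1/39.4 + 1/17.7) = 1.317 MΩ.
V_A = 13.6 × 1.317/8.527 = 2.100 V.
I(R_D) = V_A / R_D = 2.100/17.7 = 0.1186 µA.
(Check via current divider: I_total = 1.595 µA; share G_k/ΣG = 0.07439 → same result.)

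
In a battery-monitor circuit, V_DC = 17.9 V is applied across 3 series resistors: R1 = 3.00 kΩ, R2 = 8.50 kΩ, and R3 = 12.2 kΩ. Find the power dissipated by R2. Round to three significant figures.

P ≈ 4.85 mW

ΣR = 23.70 kΩ → I = 17.9/23.70 = 0.7553 mA.
P(R2) = I²·R2 = (0.7553)² × 8.50 = 4.849 mW.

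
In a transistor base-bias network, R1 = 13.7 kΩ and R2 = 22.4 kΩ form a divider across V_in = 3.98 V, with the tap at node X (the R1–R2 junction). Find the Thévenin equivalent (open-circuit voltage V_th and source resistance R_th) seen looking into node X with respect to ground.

V_th ≈ 2.47 V, R_th ≈ 8.50 kΩ

Open-circuit (no load on X): V_th = V_in · R2/(R1 + R2) = 3.98 × 22.4/(13.70 + 22.4) = 2.470 V.
With V_in suppressed (replaced by a short), R_th = R1 ‖ R2 = (13.70 × 22.4)/(13.70 + 22.4) = 8.501 kΩ.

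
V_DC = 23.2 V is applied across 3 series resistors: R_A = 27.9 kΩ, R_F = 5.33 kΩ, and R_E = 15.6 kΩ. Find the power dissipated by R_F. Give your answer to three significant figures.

P ≈ 1.20 mW

ΣR = 48.83 kΩ → I = 23.2/48.83 = 0.4751 mA.
P = I²R = 0.2257 × 5.33 = 1.203 mW.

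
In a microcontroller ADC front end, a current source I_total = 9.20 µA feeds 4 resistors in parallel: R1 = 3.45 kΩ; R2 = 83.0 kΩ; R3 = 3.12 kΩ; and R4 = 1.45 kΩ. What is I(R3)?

ΣG = 1/3.45 + 1/83.0 + 1/3.12 + 1/1.45 = 1.312.
R3 takes the fraction G_k/ΣG = 0.3205/1.312 = 0.2443, so I = 9.20 × 0.2443 = 2.247 µA.

I ≈ 2.25 µA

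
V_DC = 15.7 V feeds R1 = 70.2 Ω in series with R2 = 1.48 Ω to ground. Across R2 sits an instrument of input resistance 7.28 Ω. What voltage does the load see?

The load sits in parallel with R2, giving an effective lower resistance R2' = R2·R_L/(R2+R_L) = 1.230 Ω.
Then V_out = V_DC · R2'/(R1 + R2') = 15.7 × 1.230/71.43 = 0.2703 V.

V_out ≈ 0.270 V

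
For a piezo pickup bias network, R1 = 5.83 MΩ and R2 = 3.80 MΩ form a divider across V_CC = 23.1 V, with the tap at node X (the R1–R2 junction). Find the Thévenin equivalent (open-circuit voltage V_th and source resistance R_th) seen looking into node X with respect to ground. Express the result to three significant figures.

With X open, the divider is unloaded: V_th = 23.1 × 3.80/9.630 = 9.115 V.
Looking into X with the source shorted: R_th = R1·R2/(R1+R2) = 5.830 × 3.80/9.630 = 2.301 MΩ.

V_th ≈ 9.12 V, R_th ≈ 2.30 MΩ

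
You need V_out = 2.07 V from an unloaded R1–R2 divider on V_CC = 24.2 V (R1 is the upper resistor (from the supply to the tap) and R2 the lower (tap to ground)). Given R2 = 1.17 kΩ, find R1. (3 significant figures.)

Required fraction k = V_out/V_CC = 0.08554.
R1 = R2·(1/k − 1) = 1.17 × 10.69 = 12.51 kΩ.

R1 ≈ 12.5 kΩ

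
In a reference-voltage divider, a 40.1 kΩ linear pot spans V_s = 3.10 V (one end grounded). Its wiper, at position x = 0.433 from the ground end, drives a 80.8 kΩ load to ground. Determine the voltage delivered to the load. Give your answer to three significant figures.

Split the track: R_lower = x·R_p = 17.36 kΩ, R_upper = (1−x)·R_p = 22.74 kΩ.
R_L loads the lower segment: effective lower R = 14.29 kΩ.
Loaded-divider output: V_out = 3.10 × 0.3860 = 1.197 V.

V_out ≈ 1.20 V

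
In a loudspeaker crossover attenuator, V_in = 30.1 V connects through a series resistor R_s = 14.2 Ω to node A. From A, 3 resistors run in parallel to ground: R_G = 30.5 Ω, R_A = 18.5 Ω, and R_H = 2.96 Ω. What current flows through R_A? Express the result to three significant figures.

I ≈ 0.231 A

Combine the parallel branches: R_p = (1/30.5 + 1/18.5 + 1/2.96)⁻¹ = 2.355 Ω.
Node voltage V_A = V_in · R_p/(R_s + R_p) = 30.1 × 0.1422 = 4.281 V.
Branch current I = V_A/R_A = 4.281/18.5 = 0.2314 A.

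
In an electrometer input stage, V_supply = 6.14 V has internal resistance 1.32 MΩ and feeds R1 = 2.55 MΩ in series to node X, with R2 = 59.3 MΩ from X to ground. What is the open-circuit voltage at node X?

V_th ≈ 5.76 V

R1' = 1.32 + 2.55 = 3.870 MΩ (source resistance + R1).
V_th is the unloaded tap voltage: V_supply · R2/(R1'+R2) = 6.14 × 0.9387 = 5.764 V.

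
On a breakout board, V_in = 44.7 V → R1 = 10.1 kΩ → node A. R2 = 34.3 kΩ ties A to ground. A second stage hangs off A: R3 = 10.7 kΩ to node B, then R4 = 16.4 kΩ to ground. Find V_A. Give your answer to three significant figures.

The second stage (R3 + R4 = 27.10 kΩ) loads node A in parallel with R2.
R2 ‖ (R3+R4) = 15.14 kΩ.
First divider: V_A = V_in · 15.14/(10.1 + 15.14) = 26.81 V.

V_A ≈ 26.8 V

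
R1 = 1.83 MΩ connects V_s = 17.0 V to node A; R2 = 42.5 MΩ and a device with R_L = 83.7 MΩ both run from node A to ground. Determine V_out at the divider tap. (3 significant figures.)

V_out ≈ 16.0 V

R2 ‖ R_L = (42.5 × 83.7)/(42.5 + 83.7) = 28.19 MΩ.
Voltage divider with the loaded lower leg: V_out = 17.0 × 28.19/(1.83 + 28.19) = 17.0 × 0.9390 = 15.96 V.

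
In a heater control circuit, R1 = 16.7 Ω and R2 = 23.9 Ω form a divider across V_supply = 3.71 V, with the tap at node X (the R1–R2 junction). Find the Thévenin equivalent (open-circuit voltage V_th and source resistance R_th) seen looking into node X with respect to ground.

Open-circuit (no load on X): V_th = V_supply · R2/(R1 + R2) = 3.71 × 23.9/(16.70 + 23.9) = 2.184 V.
Zeroing V_supply shorts the top of R1 to ground, so R_th = R1 ‖ R2 = 9.831 Ω.

V_th ≈ 2.18 V, R_th ≈ 9.83 Ω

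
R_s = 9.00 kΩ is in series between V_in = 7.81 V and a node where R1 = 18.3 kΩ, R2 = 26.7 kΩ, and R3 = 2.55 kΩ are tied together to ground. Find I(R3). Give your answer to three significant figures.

I ≈ 0.572 mA

Combine the parallel branches: R_p = (1/18.3 + 1/26.7 + 1/2.55)⁻¹ = 2.065 kΩ.
Node voltage V_A = V_in · R_p/(R_s + R_p) = 7.81 × 0.1866 = 1.458 V.
Branch current I = V_A/R3 = 1.458/2.55 = 0.5716 mA.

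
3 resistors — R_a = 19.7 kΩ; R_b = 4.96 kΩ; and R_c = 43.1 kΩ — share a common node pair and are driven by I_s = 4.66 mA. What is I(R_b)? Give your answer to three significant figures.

ΣG = 1/19.7 + 1/4.96 + 1/43.1 = 0.2756.
By the current-divider rule, I = I_s · G_k/ΣG = 4.66 × 0.7316 = 3.409 mA.

I ≈ 3.41 mA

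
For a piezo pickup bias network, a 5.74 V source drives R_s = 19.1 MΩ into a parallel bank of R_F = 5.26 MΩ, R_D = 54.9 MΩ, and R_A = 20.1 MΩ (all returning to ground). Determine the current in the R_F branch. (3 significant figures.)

I ≈ 0.184 µA

Combine the parallel branches: R_p = (1/5.26 + 1/54.9 + 1/20.1)⁻¹ = 3.875 MΩ.
V_A by voltage divider: V_A = 5.74 × 3.875/(19.1 + 3.875) = 0.9681 V.
Branch current I = V_A/R_F = 0.9681/5.26 = 0.1840 µA.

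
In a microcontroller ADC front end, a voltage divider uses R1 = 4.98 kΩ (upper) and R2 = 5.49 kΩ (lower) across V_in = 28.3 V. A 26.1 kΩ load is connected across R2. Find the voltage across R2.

First combine the lower leg with the load: R2 ‖ R_L = 4.536 kΩ.
Then V_out = V_in · R2'/(R1 + R2') = 28.3 × 4.536/9.516 = 13.49 V.
(Unloaded it would be 14.8 V; the load pulls it down.)

V_out ≈ 13.5 V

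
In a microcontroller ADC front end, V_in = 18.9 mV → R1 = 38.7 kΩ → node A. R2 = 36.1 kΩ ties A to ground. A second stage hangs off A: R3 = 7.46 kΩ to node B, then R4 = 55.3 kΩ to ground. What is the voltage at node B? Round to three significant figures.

V_B ≈ 6.19 mV

Node A sees R2 in parallel with the series input of stage 2, R3 + R4 = 62.76 kΩ.
R2 ‖ (R3+R4) = 22.92 kΩ.
First divider: V_A = V_in · 22.92/(38.7 + 22.92) = 7.030 mV.
Stage 2 is unloaded, so V_B = V_A · R4/(R3+R4) = 7.030 × 55.3/62.76 = 6.194 mV.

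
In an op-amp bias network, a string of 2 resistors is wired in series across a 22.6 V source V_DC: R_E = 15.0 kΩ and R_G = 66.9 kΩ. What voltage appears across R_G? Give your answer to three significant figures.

Total series resistance ΣR = 15.0 + 66.9 = 81.90 kΩ.
By the voltage-divider rule, V = 22.6 × 66.90/81.90 = 18.46 V.

V ≈ 18.5 V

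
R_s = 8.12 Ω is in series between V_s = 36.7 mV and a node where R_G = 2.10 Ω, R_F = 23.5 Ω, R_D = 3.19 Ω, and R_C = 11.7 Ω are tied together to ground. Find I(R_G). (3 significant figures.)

I ≈ 2.07 mA

Combine the parallel branches: R_p = (1/2.10 + 1/23.5 + 1/3.19 + 1/11.7)⁻¹ = 1.090 Ω.
V_A = 36.7 × 1.090/9.210 = 4.342 mV.
Branch current I = V_A/R_G = 4.342/2.10 = 2.068 mA.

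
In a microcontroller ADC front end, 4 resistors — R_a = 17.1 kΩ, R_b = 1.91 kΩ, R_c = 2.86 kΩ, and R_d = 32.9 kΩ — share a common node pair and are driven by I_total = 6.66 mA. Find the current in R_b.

I ≈ 3.62 mA

Total conductance ΣG = 1/17.1 + 1/1.91 + 1/2.86 + 1/32.9 = 0.9621 (units of 1/kΩ).
R_b takes the fraction G_k/ΣG = 0.5236/0.9621 = 0.5442, so I = 6.66 × 0.5442 = 3.624 mA.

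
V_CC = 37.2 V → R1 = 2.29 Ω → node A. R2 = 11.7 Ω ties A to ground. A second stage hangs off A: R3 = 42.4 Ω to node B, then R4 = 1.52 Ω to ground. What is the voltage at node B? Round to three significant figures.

V_B ≈ 1.03 V

Looking into the second stage from A: R3 + R4 = 43.92 Ω appears in parallel with R2.
Effective lower resistance at A: R2 ‖ 43.92 = 9.239 Ω.
First divider: V_A = V_CC · 9.239/(2.29 + 9.239) = 29.81 V.
Stage 2 is unloaded, so V_B = V_A · R4/(R3+R4) = 29.81 × 1.52/43.92 = 1.032 V.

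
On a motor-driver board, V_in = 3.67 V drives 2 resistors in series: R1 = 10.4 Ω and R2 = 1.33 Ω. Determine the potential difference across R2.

Total series resistance ΣR = 10.4 + 1.33 = 11.73 Ω.
V = V_in · R/ΣR = 3.67 × 0.1134 = 0.4161 V.

V ≈ 0.416 V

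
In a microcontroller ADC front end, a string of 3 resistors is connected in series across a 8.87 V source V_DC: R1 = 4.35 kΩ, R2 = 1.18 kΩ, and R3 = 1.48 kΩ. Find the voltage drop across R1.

V ≈ 5.50 V

Total series resistance ΣR = 4.35 + 1.18 + 1.48 = 7.010 kΩ.
Voltage divider: V = V_DC · (4.350 / 7.010) = 8.87 × 0.6205 = 5.504 V.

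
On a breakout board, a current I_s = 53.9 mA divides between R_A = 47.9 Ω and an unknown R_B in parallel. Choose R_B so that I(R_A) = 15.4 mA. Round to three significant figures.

The fraction through R_A equals R_B/(R_A+R_B).
15.4/53.9 = R_B/(R_A + R_B) → R_B = R_A · (0.2857)/(1 − 0.2857) = 47.9 × 0.4000 = 19.16 Ω.

R_B ≈ 19.2 Ω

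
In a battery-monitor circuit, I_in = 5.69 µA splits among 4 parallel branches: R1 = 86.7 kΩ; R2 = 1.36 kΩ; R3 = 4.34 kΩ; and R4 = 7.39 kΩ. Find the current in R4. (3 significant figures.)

ΣG = 1/86.7 + 1/1.36 + 1/4.34 + 1/7.39 = 1.113.
Current divider: I(R4) = I_in · G_k/ΣG = 5.69 × (0.1353/1.113) = 5.69 × 0.1216 = 0.6921 µA.

I ≈ 0.692 µA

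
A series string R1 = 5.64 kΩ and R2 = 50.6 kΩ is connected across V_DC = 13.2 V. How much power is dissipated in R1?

ΣR = 56.24 kΩ → I = 13.2/56.24 = 0.2347 mA.
V(R1) = I·R = 1.324 V; P = V·I = 1.324 × 0.2347 = 0.3107 mW.

P ≈ 0.311 mW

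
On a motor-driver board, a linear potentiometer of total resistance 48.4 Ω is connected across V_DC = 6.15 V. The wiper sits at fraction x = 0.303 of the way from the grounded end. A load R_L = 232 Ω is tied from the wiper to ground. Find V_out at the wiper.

V_out ≈ 1.78 V

The pot divides into 33.73 Ω above the wiper and 14.67 Ω below.
(x·R_p) ‖ R_L = 13.79 Ω.
V_out = 6.15 × 13.79/(33.73 + 13.79) = 1.785 V.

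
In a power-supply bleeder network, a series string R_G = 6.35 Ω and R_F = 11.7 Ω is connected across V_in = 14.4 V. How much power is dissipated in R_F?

P ≈ 7.45 W

ΣR = 18.05 Ω → I = 14.4/18.05 = 0.7978 A.
P(R_F) = I²·R_F = (0.7978)² × 11.7 = 7.447 W.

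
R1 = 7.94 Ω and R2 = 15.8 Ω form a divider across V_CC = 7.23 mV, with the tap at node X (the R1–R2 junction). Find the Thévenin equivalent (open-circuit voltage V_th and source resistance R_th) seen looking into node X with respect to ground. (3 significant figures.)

V_th ≈ 4.81 mV, R_th ≈ 5.28 Ω

Open-circuit (no load on X): V_th = V_CC · R2/(R1 + R2) = 7.23 × 15.8/(7.940 + 15.8) = 4.812 mV.
Looking into X with the source shorted: R_th = R1·R2/(R1+R2) = 7.940 × 15.8/23.74 = 5.284 Ω.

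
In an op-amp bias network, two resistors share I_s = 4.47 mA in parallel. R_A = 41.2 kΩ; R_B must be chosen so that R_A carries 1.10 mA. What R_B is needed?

In a two-way split, I_A/I_s = R_B/(R_A + R_B).
With f = 0.2461, R_B = R_A · f/(1−f) = 41.2 × 0.3264 = 13.45 kΩ.

R_B ≈ 13.4 kΩ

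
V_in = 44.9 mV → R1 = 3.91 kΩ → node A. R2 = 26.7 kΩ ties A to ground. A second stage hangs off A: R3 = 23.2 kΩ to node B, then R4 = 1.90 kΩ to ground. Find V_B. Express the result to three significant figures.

Looking into the second stage from A: R3 + R4 = 25.10 kΩ appears in parallel with R2.
Effective lower resistance at A: R2 ‖ 25.10 = 12.94 kΩ.
So V_A = 44.9 × 0.7679 = 34.48 mV.
Stage 2 is unloaded, so V_B = V_A · R4/(R3+R4) = 34.48 × 1.90/25.10 = 2.610 mV.

V_B ≈ 2.61 mV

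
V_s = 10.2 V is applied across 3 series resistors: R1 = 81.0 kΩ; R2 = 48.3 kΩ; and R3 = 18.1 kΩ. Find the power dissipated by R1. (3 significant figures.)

P ≈ 0.388 mW

ΣR = 147.4 kΩ → I = 10.2/147.4 = 0.06920 mA.
P = I²R = 0.004789 × 81.0 = 0.3879 mW.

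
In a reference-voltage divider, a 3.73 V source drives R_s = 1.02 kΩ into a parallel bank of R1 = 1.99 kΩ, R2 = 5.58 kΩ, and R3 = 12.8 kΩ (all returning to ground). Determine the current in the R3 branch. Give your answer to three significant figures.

I ≈ 0.164 mA

Combine the parallel branches: R_p = (1/1.99 + 1/5.58 + 1/12.8)⁻¹ = 1.316 kΩ.
V_A = 3.73 × 1.316/2.336 = 2.101 V.
I(R3) = V_A / R3 = 2.101/12.8 = 0.1642 mA.
(Equivalently: I_total = 1.597 mA, then current-divider fraction G_k/ΣG = 0.1028.)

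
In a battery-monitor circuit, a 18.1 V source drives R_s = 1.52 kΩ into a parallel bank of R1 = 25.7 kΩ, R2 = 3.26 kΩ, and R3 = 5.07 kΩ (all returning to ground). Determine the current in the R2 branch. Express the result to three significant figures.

Parallel bank: R_p = 1/(1/25.7 + 1/3.26 + 1/5.07) = 1.842 kΩ.
Node voltage V_A = V_s · R_p/(R_s + R_p) = 18.1 × 0.5479 = 9.917 V.
Branch current I = V_A/R2 = 9.917/3.26 = 3.042 mA.

I ≈ 3.04 mA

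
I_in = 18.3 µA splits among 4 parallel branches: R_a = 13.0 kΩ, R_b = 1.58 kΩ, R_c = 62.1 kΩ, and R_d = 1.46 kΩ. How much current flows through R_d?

Total conductance ΣG = 1/13.0 + 1/1.58 + 1/62.1 + 1/1.46 = 1.411 (units of 1/kΩ).
Current divider: I(R_d) = I_in · G_k/ΣG = 18.3 × (0.6849/1.411) = 18.3 × 0.4855 = 8.884 µA.

I ≈ 8.88 µA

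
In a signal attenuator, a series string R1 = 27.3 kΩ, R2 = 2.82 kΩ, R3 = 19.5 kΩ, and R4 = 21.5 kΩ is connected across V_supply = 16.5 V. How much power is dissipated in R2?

P ≈ 0.152 mW

Series current I = V_supply/ΣR = 16.5/71.12 = 0.2320 mA.
P = I²R = 0.05383 × 2.82 = 0.1518 mW.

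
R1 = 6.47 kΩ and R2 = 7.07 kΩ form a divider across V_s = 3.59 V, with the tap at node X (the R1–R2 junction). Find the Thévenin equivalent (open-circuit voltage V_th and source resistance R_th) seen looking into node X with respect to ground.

Open-circuit (no load on X): V_th = V_s · R2/(R1 + R2) = 3.59 × 7.07/(6.470 + 7.07) = 1.875 V.
Looking into X with the source shorted: R_th = R1·R2/(R1+R2) = 6.470 × 7.07/13.54 = 3.378 kΩ.

V_th ≈ 1.87 V, R_th ≈ 3.38 kΩ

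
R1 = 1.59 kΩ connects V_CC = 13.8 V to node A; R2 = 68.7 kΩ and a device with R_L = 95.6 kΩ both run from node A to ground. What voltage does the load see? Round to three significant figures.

V_out ≈ 13.3 V

First combine the lower leg with the load: R2 ‖ R_L = 39.97 kΩ.
Then V_out = V_CC · R2'/(R1 + R2') = 13.8 × 39.97/41.56 = 13.27 V.
(Unloaded it would be 13.5 V; the load pulls it down.)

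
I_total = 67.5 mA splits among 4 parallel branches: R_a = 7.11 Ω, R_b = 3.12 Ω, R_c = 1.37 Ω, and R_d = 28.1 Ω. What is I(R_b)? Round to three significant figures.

Total conductance ΣG = 1/7.11 + 1/3.12 + 1/1.37 + 1/28.1 = 1.227 (units of 1/Ω).
By the current-divider rule, I = I_total · G_k/ΣG = 67.5 × 0.2613 = 17.64 mA.

I ≈ 17.6 mA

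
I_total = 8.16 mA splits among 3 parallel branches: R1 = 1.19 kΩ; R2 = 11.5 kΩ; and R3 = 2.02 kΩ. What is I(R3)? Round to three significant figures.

Total conductance ΣG = 1/1.19 + 1/11.5 + 1/2.02 = 1.422 (units of 1/kΩ).
By the current-divider rule, I = I_total · G_k/ΣG = 8.16 × 0.3481 = 2.840 mA.

I ≈ 2.84 mA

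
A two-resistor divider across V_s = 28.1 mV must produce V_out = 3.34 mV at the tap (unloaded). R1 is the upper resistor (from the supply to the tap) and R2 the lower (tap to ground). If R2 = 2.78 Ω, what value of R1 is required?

R1 ≈ 20.6 Ω

V_out/V_s = R2/(R1+R2) = 0.1189.
So R1 = R2 · (V_s/V_out − 1) = 2.78 × (28.1/3.34 − 1) = 2.78 × 7.413 = 20.61 Ω.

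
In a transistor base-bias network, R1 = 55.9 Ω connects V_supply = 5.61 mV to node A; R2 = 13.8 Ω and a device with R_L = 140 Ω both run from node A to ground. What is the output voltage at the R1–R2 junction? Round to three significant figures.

V_out ≈ 1.03 mV

First combine the lower leg with the load: R2 ‖ R_L = 12.56 Ω.
Now apply the divider: V_out = 5.61 × 0.1835 = 1.029 mV.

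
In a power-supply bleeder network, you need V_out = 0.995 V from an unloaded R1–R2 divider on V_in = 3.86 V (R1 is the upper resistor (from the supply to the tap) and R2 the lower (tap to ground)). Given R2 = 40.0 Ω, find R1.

R1 ≈ 115 Ω

V_out/V_in = R2/(R1+R2) = 0.2578.
R1 = R2·(1/k − 1) = 40.0 × 2.879 = 115.2 Ω.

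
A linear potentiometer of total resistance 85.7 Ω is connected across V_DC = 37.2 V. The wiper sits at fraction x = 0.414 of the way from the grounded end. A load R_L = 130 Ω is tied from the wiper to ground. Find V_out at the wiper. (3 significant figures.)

Lower segment x·R_p = 35.48 Ω; upper segment (1−x)·R_p = 50.22 Ω.
R_L loads the lower segment: effective lower R = 27.87 Ω.
Then V_out = V_DC · 27.87/(50.22 + 27.87) = 13.28 V.
(Unloaded: V_out = x·V_DC = 15.4 V.)

V_out ≈ 13.3 V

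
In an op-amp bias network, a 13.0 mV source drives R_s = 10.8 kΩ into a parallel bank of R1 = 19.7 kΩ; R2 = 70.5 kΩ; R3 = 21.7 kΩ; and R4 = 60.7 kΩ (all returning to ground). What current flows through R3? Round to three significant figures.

Parallel bank: R_p = 1/(1/19.7 + 1/70.5 + 1/21.7 + 1/60.7) = 7.843 kΩ.
V_A by voltage divider: V_A = 13.0 × 7.843/(10.8 + 7.843) = 5.469 mV.
I(R3) = V_A / R3 = 5.469/21.7 = 0.2520 µA.

I ≈ 0.252 µA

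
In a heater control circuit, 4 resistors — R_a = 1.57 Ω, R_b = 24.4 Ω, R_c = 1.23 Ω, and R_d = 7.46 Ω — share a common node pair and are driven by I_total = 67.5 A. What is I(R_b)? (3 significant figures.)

I ≈ 1.70 A

ΣG = 1/1.57 + 1/24.4 + 1/1.23 + 1/7.46 = 1.625.
Current divider: I(R_b) = I_total · G_k/ΣG = 67.5 × (0.04098/1.625) = 67.5 × 0.02522 = 1.702 A.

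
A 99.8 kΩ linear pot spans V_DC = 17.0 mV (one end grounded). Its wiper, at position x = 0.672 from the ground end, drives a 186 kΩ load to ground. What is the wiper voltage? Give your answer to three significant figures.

Lower segment x·R_p = 67.07 kΩ; upper segment (1−x)·R_p = 32.73 kΩ.
Lower segment in parallel with the load: 67.07 ‖ 186 = 49.29 kΩ.
V_out = 17.0 × 49.29/(32.73 + 49.29) = 10.22 mV.

V_out ≈ 10.2 mV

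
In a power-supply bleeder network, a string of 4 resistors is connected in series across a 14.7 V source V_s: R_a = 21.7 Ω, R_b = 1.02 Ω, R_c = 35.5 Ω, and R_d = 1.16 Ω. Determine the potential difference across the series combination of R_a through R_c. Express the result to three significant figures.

V ≈ 14.4 V

Total series resistance ΣR = 21.7 + 1.02 + 35.5 + 1.16 = 59.38 Ω.
R_{R_a..R_c} = 21.7 + 1.02 + 35.5 = 58.22 Ω.
V = V_s · R/ΣR = 14.7 × 0.9805 = 14.41 V.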